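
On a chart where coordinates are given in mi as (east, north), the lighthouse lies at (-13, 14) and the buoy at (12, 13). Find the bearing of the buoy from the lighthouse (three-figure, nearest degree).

092°

Δeast = 12 − -13 = 25.00; Δnorth = 13 − 14 = -1.00.
Bearing = atan2(Δeast, Δnorth) mod 360° = 92.29° ≈ 092°.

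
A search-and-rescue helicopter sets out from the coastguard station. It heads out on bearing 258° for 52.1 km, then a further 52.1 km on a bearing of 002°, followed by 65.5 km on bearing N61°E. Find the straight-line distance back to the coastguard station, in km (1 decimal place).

Leg 1 (258°, 52.1 km): east 52.1 sin 258° = -50.96, north 52.1 cos 258° = -10.83
Leg 2 (002°, 52.1 km): east 52.1 sin 2° = 1.82, north 52.1 cos 2° = 52.07
Leg 3 (N61°E, 65.5 km): east 65.5 sin 61° = 57.29, north 65.5 cos 61° = 31.76
Net: 8.14 east, 72.99 north. Distance = √((8.14)² + (72.99)²) = 73.444 km.

73.4 km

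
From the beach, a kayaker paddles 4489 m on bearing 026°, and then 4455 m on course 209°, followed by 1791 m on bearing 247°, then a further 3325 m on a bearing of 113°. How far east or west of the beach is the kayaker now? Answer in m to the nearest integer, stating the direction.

1220 m east

Leg 1 (026°, 4489 m): east 4489 sin 26° = 1967.85, north 4489 cos 26° = 4034.69
Leg 2 (209°, 4455 m): east 4455 sin 209° = -2159.83, north 4455 cos 209° = -3896.43
Leg 3 (247°, 1791 m): east 1791 sin 247° = -1648.62, north 1791 cos 247° = -699.80
Leg 4 (113°, 3325 m): east 3325 sin 113° = 3060.68, north 3325 cos 113° = -1299.18
Net east component: 1220.08 m.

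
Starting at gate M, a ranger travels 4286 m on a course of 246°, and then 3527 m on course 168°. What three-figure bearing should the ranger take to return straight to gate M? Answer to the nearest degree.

031°

Leg 1 (246°, 4286 m): east 4286 sin 246° = -3915.46, north 4286 cos 246° = -1743.27
Leg 2 (168°, 3527 m): east 3527 sin 168° = 733.30, north 3527 cos 168° = -3449.93
Net displacement: -3182.15 east, -5193.20 north. Direction back to start is (3182.15, 5193.20): bearing = atan2(3182.15, 5193.20) mod 360° = 31.50° ≈ 031°.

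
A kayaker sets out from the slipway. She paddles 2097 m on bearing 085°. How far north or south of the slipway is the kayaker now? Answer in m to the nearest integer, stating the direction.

183 m north

Leg 1 (085°, 2097 m): east 2097 sin 85° = 2089.02, north 2097 cos 85° = 182.77
Net north component: 182.77 m.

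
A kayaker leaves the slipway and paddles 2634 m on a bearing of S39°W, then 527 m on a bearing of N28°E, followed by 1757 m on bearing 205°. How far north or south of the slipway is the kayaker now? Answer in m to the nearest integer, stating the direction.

3174 m south

Leg 1 (S39°W, 2634 m): east 2634 sin 219° = -1657.63, north 2634 cos 219° = -2047.00
Leg 2 (N28°E, 527 m): east 527 sin 28° = 247.41, north 527 cos 28° = 465.31
Leg 3 (205°, 1757 m): east 1757 sin 205° = -742.54, north 1757 cos 205° = -1592.38
Net north component: -3174.07 m.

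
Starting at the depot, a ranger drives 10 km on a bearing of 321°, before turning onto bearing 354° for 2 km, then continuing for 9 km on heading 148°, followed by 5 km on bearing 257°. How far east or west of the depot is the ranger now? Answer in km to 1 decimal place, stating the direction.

6.6 km west

Leg 1 (321°, 10 km): east 10 sin 321° = -6.29, north 10 cos 321° = 7.77
Leg 2 (354°, 2 km): east 2 sin 354° = -0.21, north 2 cos 354° = 1.99
Leg 3 (148°, 9 km): east 9 sin 148° = 4.77, north 9 cos 148° = -7.63
Leg 4 (257°, 5 km): east 5 sin 257° = -4.87, north 5 cos 257° = -1.12
Net east component: -6.60 km.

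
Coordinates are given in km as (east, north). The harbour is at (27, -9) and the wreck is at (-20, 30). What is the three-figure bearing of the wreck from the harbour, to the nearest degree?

310°

Δeast = -20 − 27 = -47.00; Δnorth = 30 − -9 = 39.00.
Bearing = atan2(Δeast, Δnorth) mod 360° = 309.69° ≈ 310°.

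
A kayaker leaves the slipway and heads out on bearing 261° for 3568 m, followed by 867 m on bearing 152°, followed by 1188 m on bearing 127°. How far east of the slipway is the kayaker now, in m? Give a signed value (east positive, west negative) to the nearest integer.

Leg 1 (261°, 3568 m): east 3568 sin 261° = -3524.07, north 3568 cos 261° = -558.16
Leg 2 (152°, 867 m): east 867 sin 152° = 407.03, north 867 cos 152° = -765.52
Leg 3 (127°, 1188 m): east 1188 sin 127° = 948.78, north 1188 cos 127° = -714.96
Net east component: -2168.26 m.

-2168 m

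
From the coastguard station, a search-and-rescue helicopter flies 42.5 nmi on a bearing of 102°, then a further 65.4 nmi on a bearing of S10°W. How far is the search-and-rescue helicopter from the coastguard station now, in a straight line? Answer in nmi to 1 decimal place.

Leg 1 (102°, 42.5 nmi): east 42.5 sin 102° = 41.57, north 42.5 cos 102° = -8.84
Leg 2 (S10°W, 65.4 nmi): east 65.4 sin 190° = -11.36, north 65.4 cos 190° = -64.41
Net: 30.21 east, -73.24 north. Distance = √((30.21)² + (-73.24)²) = 79.230 nmi.

79.2 nmi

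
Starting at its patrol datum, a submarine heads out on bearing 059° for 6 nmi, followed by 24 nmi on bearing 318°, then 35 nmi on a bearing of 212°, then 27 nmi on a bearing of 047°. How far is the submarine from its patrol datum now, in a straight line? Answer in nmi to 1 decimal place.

Leg 1 (059°, 6 nmi): east 6 sin 59° = 5.14, north 6 cos 59° = 3.09
Leg 2 (318°, 24 nmi): east 24 sin 318° = -16.06, north 24 cos 318° = 17.84
Leg 3 (212°, 35 nmi): east 35 sin 212° = -18.55, north 35 cos 212° = -29.68
Leg 4 (047°, 27 nmi): east 27 sin 47° = 19.75, north 27 cos 47° = 18.41
Net: -9.72 east, 9.66 north. Distance = √((-9.72)² + (9.66)²) = 13.700 nmi.

13.7 nmi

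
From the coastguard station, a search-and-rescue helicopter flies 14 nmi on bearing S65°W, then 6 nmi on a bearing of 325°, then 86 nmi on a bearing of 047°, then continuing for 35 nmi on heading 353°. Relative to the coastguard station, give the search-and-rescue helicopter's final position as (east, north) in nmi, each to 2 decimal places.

Leg 1 (S65°W, 14 nmi): east 14 sin 245° = -12.69, north 14 cos 245° = -5.92
Leg 2 (325°, 6 nmi): east 6 sin 325° = -3.44, north 6 cos 325° = 4.91
Leg 3 (047°, 86 nmi): east 86 sin 47° = 62.90, north 86 cos 47° = 58.65
Leg 4 (353°, 35 nmi): east 35 sin 353° = -4.27, north 35 cos 353° = 34.74
Summing: 42.50 nmi east, 92.39 nmi north → (42.50, 92.39).

(42.50, 92.39)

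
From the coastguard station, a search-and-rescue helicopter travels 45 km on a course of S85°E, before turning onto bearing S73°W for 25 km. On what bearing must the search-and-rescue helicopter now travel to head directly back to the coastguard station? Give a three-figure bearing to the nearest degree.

Leg 1 (S85°E, 45 km): east 45 sin 95° = 44.83, north 45 cos 95° = -3.92
Leg 2 (S73°W, 25 km): east 25 sin 253° = -23.91, north 25 cos 253° = -7.31
Net displacement: 20.92 east, -11.23 north. Direction back to start is (-20.92, 11.23): bearing = atan2(-20.92, 11.23) mod 360° = 298.23° ≈ 298°.

298°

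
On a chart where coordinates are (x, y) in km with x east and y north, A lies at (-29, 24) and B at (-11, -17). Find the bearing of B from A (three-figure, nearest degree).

156°

Δeast = -11 − -29 = 18.00; Δnorth = -17 − 24 = -41.00.
Bearing = atan2(Δeast, Δnorth) mod 360° = 156.30° ≈ 156°.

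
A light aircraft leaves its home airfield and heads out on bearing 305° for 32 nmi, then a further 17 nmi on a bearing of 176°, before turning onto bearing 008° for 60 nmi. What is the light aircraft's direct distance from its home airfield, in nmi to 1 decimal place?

Leg 1 (305°, 32 nmi): east 32 sin 305° = -26.21, north 32 cos 305° = 18.35
Leg 2 (176°, 17 nmi): east 17 sin 176° = 1.19, north 17 cos 176° = -16.96
Leg 3 (008°, 60 nmi): east 60 sin 8° = 8.35, north 60 cos 8° = 59.42
Net: -16.68 east, 60.81 north. Distance = √((-16.68)² + (60.81)²) = 63.057 nmi.

63.1 nmi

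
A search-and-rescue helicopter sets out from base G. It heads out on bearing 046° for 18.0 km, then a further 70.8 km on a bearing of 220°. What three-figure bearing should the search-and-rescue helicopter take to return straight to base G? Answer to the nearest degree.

Leg 1 (046°, 18.0 km): east 18.0 sin 46° = 12.95, north 18.0 cos 46° = 12.50
Leg 2 (220°, 70.8 km): east 70.8 sin 220° = -45.51, north 70.8 cos 220° = -54.24
Net displacement: -32.56 east, -41.73 north. Direction back to start is (32.56, 41.73): bearing = atan2(32.56, 41.73) mod 360° = 37.96° ≈ 038°.

038°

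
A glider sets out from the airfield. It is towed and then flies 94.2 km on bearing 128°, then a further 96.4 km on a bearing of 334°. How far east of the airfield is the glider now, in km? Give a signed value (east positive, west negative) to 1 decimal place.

32.0 km

Leg 1 (128°, 94.2 km): east 94.2 sin 128° = 74.23, north 94.2 cos 128° = -58.00
Leg 2 (334°, 96.4 km): east 96.4 sin 334° = -42.26, north 96.4 cos 334° = 86.64
Net east component: 31.97 km.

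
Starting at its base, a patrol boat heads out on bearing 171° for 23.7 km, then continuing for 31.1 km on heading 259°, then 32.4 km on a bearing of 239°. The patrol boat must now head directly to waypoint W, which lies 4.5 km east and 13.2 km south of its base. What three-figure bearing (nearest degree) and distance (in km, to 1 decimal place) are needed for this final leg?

Leg 1 (171°, 23.7 km): east 23.7 sin 171° = 3.71, north 23.7 cos 171° = -23.41
Leg 2 (259°, 31.1 km): east 31.1 sin 259° = -30.53, north 31.1 cos 259° = -5.93
Leg 3 (239°, 32.4 km): east 32.4 sin 239° = -27.77, north 32.4 cos 239° = -16.69
Current position: (-54.59, -46.03). Target: (4.5, -13.2). Remaining: Δeast = 59.09, Δnorth = 32.83.
Bearing = atan2(59.09, 32.83) mod 360° = 60.95°; distance = √((59.09)² + (32.83)²) = 67.600 km.

061°, 67.6 km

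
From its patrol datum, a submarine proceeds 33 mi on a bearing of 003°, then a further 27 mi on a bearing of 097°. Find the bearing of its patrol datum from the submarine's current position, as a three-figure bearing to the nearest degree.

Leg 1 (003°, 33 mi): east 33 sin 3° = 1.73, north 33 cos 3° = 32.95
Leg 2 (097°, 27 mi): east 27 sin 97° = 26.80, north 27 cos 97° = -3.29
Net displacement: 28.53 east, 29.66 north. Direction back to start is (-28.53, -29.66): bearing = atan2(-28.53, -29.66) mod 360° = 223.88° ≈ 224°.

224°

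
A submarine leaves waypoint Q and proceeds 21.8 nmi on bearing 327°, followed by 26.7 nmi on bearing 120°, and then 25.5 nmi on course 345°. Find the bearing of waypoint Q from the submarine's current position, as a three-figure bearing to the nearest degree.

Leg 1 (327°, 21.8 nmi): east 21.8 sin 327° = -11.87, north 21.8 cos 327° = 18.28
Leg 2 (120°, 26.7 nmi): east 26.7 sin 120° = 23.12, north 26.7 cos 120° = -13.35
Leg 3 (345°, 25.5 nmi): east 25.5 sin 345° = -6.60, north 25.5 cos 345° = 24.63
Net displacement: 4.65 east, 29.56 north. Direction back to start is (-4.65, -29.56): bearing = atan2(-4.65, -29.56) mod 360° = 188.94° ≈ 189°.

189°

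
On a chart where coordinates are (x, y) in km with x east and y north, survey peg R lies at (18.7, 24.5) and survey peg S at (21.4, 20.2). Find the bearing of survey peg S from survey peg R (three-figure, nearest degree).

148°

Δeast = 21.4 − 18.7 = 2.70; Δnorth = 20.2 − 24.5 = -4.30.
Bearing = atan2(Δeast, Δnorth) mod 360° = 147.88° ≈ 148°.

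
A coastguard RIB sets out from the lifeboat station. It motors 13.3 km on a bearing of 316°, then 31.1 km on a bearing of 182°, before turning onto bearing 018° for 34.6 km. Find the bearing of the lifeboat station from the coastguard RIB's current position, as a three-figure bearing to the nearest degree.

Leg 1 (316°, 13.3 km): east 13.3 sin 316° = -9.24, north 13.3 cos 316° = 9.57
Leg 2 (182°, 31.1 km): east 31.1 sin 182° = -1.09, north 31.1 cos 182° = -31.08
Leg 3 (018°, 34.6 km): east 34.6 sin 18° = 10.69, north 34.6 cos 18° = 32.91
Net displacement: 0.37 east, 11.39 north. Direction back to start is (-0.37, -11.39): bearing = atan2(-0.37, -11.39) mod 360° = 181.85° ≈ 182°.

182°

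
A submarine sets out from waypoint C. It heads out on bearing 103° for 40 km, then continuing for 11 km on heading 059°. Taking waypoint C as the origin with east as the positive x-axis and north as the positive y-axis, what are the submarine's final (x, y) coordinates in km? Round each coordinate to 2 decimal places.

(48.40, -3.33)

Leg 1 (103°, 40 km): east 40 sin 103° = 38.97, north 40 cos 103° = -9.00
Leg 2 (059°, 11 km): east 11 sin 59° = 9.43, north 11 cos 59° = 5.67
Summing: 48.40 km east, -3.33 km north → (48.40, -3.33).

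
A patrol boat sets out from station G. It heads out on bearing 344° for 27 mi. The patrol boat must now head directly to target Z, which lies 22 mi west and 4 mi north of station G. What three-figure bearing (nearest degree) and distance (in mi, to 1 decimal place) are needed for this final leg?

Leg 1 (344°, 27 mi): east 27 sin 344° = -7.44, north 27 cos 344° = 25.95
Current position: (-7.44, 25.95). Target: (-22, 4). Remaining: Δeast = -14.56, Δnorth = -21.95.
Bearing = atan2(-14.56, -21.95) mod 360° = 213.55°; distance = √((-14.56)² + (-21.95)²) = 26.342 mi.

214°, 26.3 mi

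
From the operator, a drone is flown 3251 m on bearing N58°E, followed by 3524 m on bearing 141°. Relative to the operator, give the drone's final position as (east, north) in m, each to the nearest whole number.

(4975, -1016)

Leg 1 (N58°E, 3251 m): east 3251 sin 58° = 2757.00, north 3251 cos 58° = 1722.77
Leg 2 (141°, 3524 m): east 3524 sin 141° = 2217.73, north 3524 cos 141° = -2738.66
Summing: 4974.73 m east, -1015.89 m north → (4975, -1016).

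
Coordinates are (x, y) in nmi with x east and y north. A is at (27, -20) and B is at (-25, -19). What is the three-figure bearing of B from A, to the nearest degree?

Δeast = -25 − 27 = -52.00; Δnorth = -19 − -20 = 1.00.
Bearing = atan2(Δeast, Δnorth) mod 360° = 271.10° ≈ 271°.

271°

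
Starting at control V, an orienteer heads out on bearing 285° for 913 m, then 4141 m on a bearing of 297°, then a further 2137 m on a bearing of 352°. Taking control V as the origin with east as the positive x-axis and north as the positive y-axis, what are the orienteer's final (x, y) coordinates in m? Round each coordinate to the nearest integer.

(-4869, 4232)

Leg 1 (285°, 913 m): east 913 sin 285° = -881.89, north 913 cos 285° = 236.30
Leg 2 (297°, 4141 m): east 4141 sin 297° = -3689.66, north 4141 cos 297° = 1879.97
Leg 3 (352°, 2137 m): east 2137 sin 352° = -297.41, north 2137 cos 352° = 2116.20
Summing: -4868.96 m east, 4232.48 m north → (-4869, 4232).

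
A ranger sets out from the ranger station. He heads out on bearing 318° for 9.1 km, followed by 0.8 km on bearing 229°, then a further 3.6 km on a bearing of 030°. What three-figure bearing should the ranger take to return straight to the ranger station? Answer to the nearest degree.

Leg 1 (318°, 9.1 km): east 9.1 sin 318° = -6.09, north 9.1 cos 318° = 6.76
Leg 2 (229°, 0.8 km): east 0.8 sin 229° = -0.60, north 0.8 cos 229° = -0.52
Leg 3 (030°, 3.6 km): east 3.6 sin 30° = 1.80, north 3.6 cos 30° = 3.12
Net displacement: -4.89 east, 9.36 north. Direction back to start is (4.89, -9.36): bearing = atan2(4.89, -9.36) mod 360° = 152.39° ≈ 152°.

152°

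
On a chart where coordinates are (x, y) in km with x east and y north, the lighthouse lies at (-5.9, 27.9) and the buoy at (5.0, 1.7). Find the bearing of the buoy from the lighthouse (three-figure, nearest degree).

Δeast = 5.0 − -5.9 = 10.90; Δnorth = 1.7 − 27.9 = -26.20.
Bearing = atan2(Δeast, Δnorth) mod 360° = 157.41° ≈ 157°.

157°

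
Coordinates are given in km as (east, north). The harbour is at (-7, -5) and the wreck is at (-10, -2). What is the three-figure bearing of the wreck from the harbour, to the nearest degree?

Δeast = -10 − -7 = -3.00; Δnorth = -2 − -5 = 3.00.
Bearing = atan2(Δeast, Δnorth) mod 360° = 315.00° ≈ 315°.

315°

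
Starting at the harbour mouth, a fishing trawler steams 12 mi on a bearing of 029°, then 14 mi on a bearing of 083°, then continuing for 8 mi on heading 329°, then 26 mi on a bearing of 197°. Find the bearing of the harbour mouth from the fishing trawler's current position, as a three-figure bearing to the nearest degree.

306°

Leg 1 (029°, 12 mi): east 12 sin 29° = 5.82, north 12 cos 29° = 10.50
Leg 2 (083°, 14 mi): east 14 sin 83° = 13.90, north 14 cos 83° = 1.71
Leg 3 (329°, 8 mi): east 8 sin 329° = -4.12, north 8 cos 329° = 6.86
Leg 4 (197°, 26 mi): east 26 sin 197° = -7.60, north 26 cos 197° = -24.86
Net displacement: 7.99 east, -5.80 north. Direction back to start is (-7.99, 5.80): bearing = atan2(-7.99, 5.80) mod 360° = 305.99° ≈ 306°.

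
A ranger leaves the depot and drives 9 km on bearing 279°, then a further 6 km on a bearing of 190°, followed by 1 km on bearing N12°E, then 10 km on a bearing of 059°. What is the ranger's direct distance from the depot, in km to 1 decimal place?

2.0 km

Leg 1 (279°, 9 km): east 9 sin 279° = -8.89, north 9 cos 279° = 1.41
Leg 2 (190°, 6 km): east 6 sin 190° = -1.04, north 6 cos 190° = -5.91
Leg 3 (N12°E, 1 km): east 1 sin 12° = 0.21, north 1 cos 12° = 0.98
Leg 4 (059°, 10 km): east 10 sin 59° = 8.57, north 10 cos 59° = 5.15
Net: -1.15 east, 1.63 north. Distance = √((-1.15)² + (1.63)²) = 1.994 km.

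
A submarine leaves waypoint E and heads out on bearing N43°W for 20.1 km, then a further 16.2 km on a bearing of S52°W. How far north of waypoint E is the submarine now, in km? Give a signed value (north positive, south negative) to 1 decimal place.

Leg 1 (N43°W, 20.1 km): east 20.1 sin 317° = -13.71, north 20.1 cos 317° = 14.70
Leg 2 (S52°W, 16.2 km): east 16.2 sin 232° = -12.77, north 16.2 cos 232° = -9.97
Net north component: 4.73 km.

4.7 km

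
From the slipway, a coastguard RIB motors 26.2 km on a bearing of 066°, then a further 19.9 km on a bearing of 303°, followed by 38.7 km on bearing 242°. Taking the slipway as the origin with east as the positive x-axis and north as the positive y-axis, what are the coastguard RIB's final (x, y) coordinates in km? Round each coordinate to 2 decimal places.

(-26.92, 3.33)

Leg 1 (066°, 26.2 km): east 26.2 sin 66° = 23.93, north 26.2 cos 66° = 10.66
Leg 2 (303°, 19.9 km): east 19.9 sin 303° = -16.69, north 19.9 cos 303° = 10.84
Leg 3 (242°, 38.7 km): east 38.7 sin 242° = -34.17, north 38.7 cos 242° = -18.17
Summing: -26.92 km east, 3.33 km north → (-26.92, 3.33).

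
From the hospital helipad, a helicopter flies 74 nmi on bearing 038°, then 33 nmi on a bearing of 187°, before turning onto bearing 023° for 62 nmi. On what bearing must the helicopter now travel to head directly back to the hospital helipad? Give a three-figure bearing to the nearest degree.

Leg 1 (038°, 74 nmi): east 74 sin 38° = 45.56, north 74 cos 38° = 58.31
Leg 2 (187°, 33 nmi): east 33 sin 187° = -4.02, north 33 cos 187° = -32.75
Leg 3 (023°, 62 nmi): east 62 sin 23° = 24.23, north 62 cos 23° = 57.07
Net displacement: 65.76 east, 82.63 north. Direction back to start is (-65.76, -82.63): bearing = atan2(-65.76, -82.63) mod 360° = 218.52° ≈ 219°.

219°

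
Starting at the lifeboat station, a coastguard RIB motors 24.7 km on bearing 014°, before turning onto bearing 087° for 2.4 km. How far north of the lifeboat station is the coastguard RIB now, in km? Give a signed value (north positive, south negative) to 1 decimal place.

24.1 km

Leg 1 (014°, 24.7 km): east 24.7 sin 14° = 5.98, north 24.7 cos 14° = 23.97
Leg 2 (087°, 2.4 km): east 2.4 sin 87° = 2.40, north 2.4 cos 87° = 0.13
Net north component: 24.09 km.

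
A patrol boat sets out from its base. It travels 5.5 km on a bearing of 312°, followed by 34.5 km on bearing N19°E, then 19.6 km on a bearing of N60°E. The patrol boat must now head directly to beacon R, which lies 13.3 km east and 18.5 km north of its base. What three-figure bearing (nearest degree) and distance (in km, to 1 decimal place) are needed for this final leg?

201°, 29.6 km

Leg 1 (312°, 5.5 km): east 5.5 sin 312° = -4.09, north 5.5 cos 312° = 3.68
Leg 2 (N19°E, 34.5 km): east 34.5 sin 19° = 11.23, north 34.5 cos 19° = 32.62
Leg 3 (N60°E, 19.6 km): east 19.6 sin 60° = 16.97, north 19.6 cos 60° = 9.80
Current position: (24.12, 46.10). Target: (13.3, 18.5). Remaining: Δeast = -10.82, Δnorth = -27.60.
Bearing = atan2(-10.82, -27.60) mod 360° = 201.40°; distance = √((-10.82)² + (-27.60)²) = 29.645 km.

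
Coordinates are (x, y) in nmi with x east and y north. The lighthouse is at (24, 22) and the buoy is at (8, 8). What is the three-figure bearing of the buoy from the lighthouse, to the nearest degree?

229°

Δeast = 8 − 24 = -16.00; Δnorth = 8 − 22 = -14.00.
Bearing = atan2(Δeast, Δnorth) mod 360° = 228.81° ≈ 229°.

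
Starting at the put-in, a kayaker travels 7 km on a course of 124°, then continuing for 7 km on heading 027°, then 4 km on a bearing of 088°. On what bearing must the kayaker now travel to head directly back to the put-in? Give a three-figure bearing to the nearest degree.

259°

Leg 1 (124°, 7 km): east 7 sin 124° = 5.80, north 7 cos 124° = -3.91
Leg 2 (027°, 7 km): east 7 sin 27° = 3.18, north 7 cos 27° = 6.24
Leg 3 (088°, 4 km): east 4 sin 88° = 4.00, north 4 cos 88° = 0.14
Net displacement: 12.98 east, 2.46 north. Direction back to start is (-12.98, -2.46): bearing = atan2(-12.98, -2.46) mod 360° = 259.26° ≈ 259°.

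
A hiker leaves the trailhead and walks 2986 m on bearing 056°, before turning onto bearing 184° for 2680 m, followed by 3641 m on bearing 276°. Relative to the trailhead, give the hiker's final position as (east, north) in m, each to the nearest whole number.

Leg 1 (056°, 2986 m): east 2986 sin 56° = 2475.51, north 2986 cos 56° = 1669.75
Leg 2 (184°, 2680 m): east 2680 sin 184° = -186.95, north 2680 cos 184° = -2673.47
Leg 3 (276°, 3641 m): east 3641 sin 276° = -3621.05, north 3641 cos 276° = 380.59
Summing: -1332.50 m east, -623.13 m north → (-1332, -623).

(-1332, -623)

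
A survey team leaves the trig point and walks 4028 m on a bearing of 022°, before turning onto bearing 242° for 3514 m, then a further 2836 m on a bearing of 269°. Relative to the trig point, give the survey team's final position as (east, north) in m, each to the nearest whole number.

Leg 1 (022°, 4028 m): east 4028 sin 22° = 1508.92, north 4028 cos 22° = 3734.70
Leg 2 (242°, 3514 m): east 3514 sin 242° = -3102.68, north 3514 cos 242° = -1649.72
Leg 3 (269°, 2836 m): east 2836 sin 269° = -2835.57, north 2836 cos 269° = -49.50
Summing: -4429.33 m east, 2035.48 m north → (-4429, 2035).

(-4429, 2035)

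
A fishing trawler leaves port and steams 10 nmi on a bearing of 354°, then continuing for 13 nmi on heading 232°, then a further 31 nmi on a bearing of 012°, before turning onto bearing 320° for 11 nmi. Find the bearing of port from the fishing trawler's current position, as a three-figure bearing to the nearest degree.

164°

Leg 1 (354°, 10 nmi): east 10 sin 354° = -1.05, north 10 cos 354° = 9.95
Leg 2 (232°, 13 nmi): east 13 sin 232° = -10.24, north 13 cos 232° = -8.00
Leg 3 (012°, 31 nmi): east 31 sin 12° = 6.45, north 31 cos 12° = 30.32
Leg 4 (320°, 11 nmi): east 11 sin 320° = -7.07, north 11 cos 320° = 8.43
Net displacement: -11.91 east, 40.69 north. Direction back to start is (11.91, -40.69): bearing = atan2(11.91, -40.69) mod 360° = 163.68° ≈ 164°.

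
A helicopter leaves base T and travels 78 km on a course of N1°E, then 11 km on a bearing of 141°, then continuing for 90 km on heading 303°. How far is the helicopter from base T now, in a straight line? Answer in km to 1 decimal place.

Leg 1 (N1°E, 78 km): east 78 sin 1° = 1.36, north 78 cos 1° = 77.99
Leg 2 (141°, 11 km): east 11 sin 141° = 6.92, north 11 cos 141° = -8.55
Leg 3 (303°, 90 km): east 90 sin 303° = -75.48, north 90 cos 303° = 49.02
Net: -67.20 east, 118.46 north. Distance = √((-67.20)² + (118.46)²) = 136.189 km.

136.2 km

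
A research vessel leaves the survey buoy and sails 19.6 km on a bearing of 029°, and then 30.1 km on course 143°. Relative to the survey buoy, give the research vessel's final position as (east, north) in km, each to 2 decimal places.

(27.62, -6.90)

Leg 1 (029°, 19.6 km): east 19.6 sin 29° = 9.50, north 19.6 cos 29° = 17.14
Leg 2 (143°, 30.1 km): east 30.1 sin 143° = 18.11, north 30.1 cos 143° = -24.04
Summing: 27.62 km east, -6.90 km north → (27.62, -6.90).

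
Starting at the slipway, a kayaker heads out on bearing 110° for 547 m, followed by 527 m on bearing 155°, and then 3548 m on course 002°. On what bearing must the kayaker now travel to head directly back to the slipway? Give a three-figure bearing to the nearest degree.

Leg 1 (110°, 547 m): east 547 sin 110° = 514.01, north 547 cos 110° = -187.09
Leg 2 (155°, 527 m): east 527 sin 155° = 222.72, north 527 cos 155° = -477.62
Leg 3 (002°, 3548 m): east 3548 sin 2° = 123.82, north 3548 cos 2° = 3545.84
Net displacement: 860.56 east, 2881.13 north. Direction back to start is (-860.56, -2881.13): bearing = atan2(-860.56, -2881.13) mod 360° = 196.63° ≈ 197°.

197°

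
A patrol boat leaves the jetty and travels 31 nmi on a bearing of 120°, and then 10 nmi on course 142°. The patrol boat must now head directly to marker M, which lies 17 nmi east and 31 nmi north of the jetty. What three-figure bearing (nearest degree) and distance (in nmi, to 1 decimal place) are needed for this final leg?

344°, 56.7 nmi

Leg 1 (120°, 31 nmi): east 31 sin 120° = 26.85, north 31 cos 120° = -15.50
Leg 2 (142°, 10 nmi): east 10 sin 142° = 6.16, north 10 cos 142° = -7.88
Current position: (33.00, -23.38). Target: (17, 31). Remaining: Δeast = -16.00, Δnorth = 54.38.
Bearing = atan2(-16.00, 54.38) mod 360° = 343.60°; distance = √((-16.00)² + (54.38)²) = 56.686 nmi.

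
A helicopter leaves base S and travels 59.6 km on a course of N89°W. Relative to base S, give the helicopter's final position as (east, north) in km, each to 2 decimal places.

Leg 1 (N89°W, 59.6 km): east 59.6 sin 271° = -59.59, north 59.6 cos 271° = 1.04
Summing: -59.59 km east, 1.04 km north → (-59.59, 1.04).

(-59.59, 1.04)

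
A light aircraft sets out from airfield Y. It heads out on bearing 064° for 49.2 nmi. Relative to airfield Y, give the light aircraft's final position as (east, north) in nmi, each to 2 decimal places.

Leg 1 (064°, 49.2 nmi): east 49.2 sin 64° = 44.22, north 49.2 cos 64° = 21.57
Summing: 44.22 nmi east, 21.57 nmi north → (44.22, 21.57).

(44.22, 21.57)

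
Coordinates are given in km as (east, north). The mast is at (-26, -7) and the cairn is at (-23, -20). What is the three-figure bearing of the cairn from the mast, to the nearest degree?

167°

Δeast = -23 − -26 = 3.00; Δnorth = -20 − -7 = -13.00.
Bearing = atan2(Δeast, Δnorth) mod 360° = 167.01° ≈ 167°.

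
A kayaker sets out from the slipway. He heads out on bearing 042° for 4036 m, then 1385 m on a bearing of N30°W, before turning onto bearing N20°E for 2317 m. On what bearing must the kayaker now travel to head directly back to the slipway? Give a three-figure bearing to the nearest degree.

204°

Leg 1 (042°, 4036 m): east 4036 sin 42° = 2700.61, north 4036 cos 42° = 2999.33
Leg 2 (N30°W, 1385 m): east 1385 sin 330° = -692.50, north 1385 cos 330° = 1199.45
Leg 3 (N20°E, 2317 m): east 2317 sin 20° = 792.46, north 2317 cos 20° = 2177.27
Net displacement: 2800.57 east, 6376.05 north. Direction back to start is (-2800.57, -6376.05): bearing = atan2(-2800.57, -6376.05) mod 360° = 203.71° ≈ 204°.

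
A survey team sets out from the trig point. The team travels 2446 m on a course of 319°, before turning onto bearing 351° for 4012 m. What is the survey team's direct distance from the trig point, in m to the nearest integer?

Leg 1 (319°, 2446 m): east 2446 sin 319° = -1604.72, north 2446 cos 319° = 1846.02
Leg 2 (351°, 4012 m): east 4012 sin 351° = -627.62, north 4012 cos 351° = 3962.61
Net: -2232.34 east, 5808.63 north. Distance = √((-2232.34)² + (5808.63)²) = 6222.817 m.

6223 m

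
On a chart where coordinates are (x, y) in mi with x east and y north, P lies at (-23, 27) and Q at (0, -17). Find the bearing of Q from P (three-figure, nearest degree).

152°

Δeast = 0 − -23 = 23.00; Δnorth = -17 − 27 = -44.00.
Bearing = atan2(Δeast, Δnorth) mod 360° = 152.40° ≈ 152°.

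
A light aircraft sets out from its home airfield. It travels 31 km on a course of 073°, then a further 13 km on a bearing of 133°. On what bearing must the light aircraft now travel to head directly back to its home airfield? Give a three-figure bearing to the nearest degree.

Leg 1 (073°, 31 km): east 31 sin 73° = 29.65, north 31 cos 73° = 9.06
Leg 2 (133°, 13 km): east 13 sin 133° = 9.51, north 13 cos 133° = -8.87
Net displacement: 39.15 east, 0.20 north. Direction back to start is (-39.15, -0.20): bearing = atan2(-39.15, -0.20) mod 360° = 269.71° ≈ 270°.

270°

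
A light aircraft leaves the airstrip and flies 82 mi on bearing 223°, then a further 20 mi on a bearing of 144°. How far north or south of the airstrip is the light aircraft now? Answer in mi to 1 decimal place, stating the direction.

Leg 1 (223°, 82 mi): east 82 sin 223° = -55.92, north 82 cos 223° = -59.97
Leg 2 (144°, 20 mi): east 20 sin 144° = 11.76, north 20 cos 144° = -16.18
Net north component: -76.15 mi.

76.2 mi south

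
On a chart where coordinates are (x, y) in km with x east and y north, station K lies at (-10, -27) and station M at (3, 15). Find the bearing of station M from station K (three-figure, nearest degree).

Δeast = 3 − -10 = 13.00; Δnorth = 15 − -27 = 42.00.
Bearing = atan2(Δeast, Δnorth) mod 360° = 17.20° ≈ 017°.

017°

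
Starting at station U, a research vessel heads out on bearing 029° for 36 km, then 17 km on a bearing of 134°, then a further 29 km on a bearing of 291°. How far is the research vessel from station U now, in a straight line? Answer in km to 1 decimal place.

30.2 km

Leg 1 (029°, 36 km): east 36 sin 29° = 17.45, north 36 cos 29° = 31.49
Leg 2 (134°, 17 km): east 17 sin 134° = 12.23, north 17 cos 134° = -11.81
Leg 3 (291°, 29 km): east 29 sin 291° = -27.07, north 29 cos 291° = 10.39
Net: 2.61 east, 30.07 north. Distance = √((2.61)² + (30.07)²) = 30.183 km.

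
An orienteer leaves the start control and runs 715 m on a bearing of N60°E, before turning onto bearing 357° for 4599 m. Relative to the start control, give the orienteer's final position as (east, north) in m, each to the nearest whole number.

(379, 4950)

Leg 1 (N60°E, 715 m): east 715 sin 60° = 619.21, north 715 cos 60° = 357.50
Leg 2 (357°, 4599 m): east 4599 sin 357° = -240.69, north 4599 cos 357° = 4592.70
Summing: 378.52 m east, 4950.20 m north → (379, 4950).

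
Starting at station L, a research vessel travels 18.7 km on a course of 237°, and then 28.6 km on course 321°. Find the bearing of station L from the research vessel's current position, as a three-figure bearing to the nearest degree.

Leg 1 (237°, 18.7 km): east 18.7 sin 237° = -15.68, north 18.7 cos 237° = -10.18
Leg 2 (321°, 28.6 km): east 28.6 sin 321° = -18.00, north 28.6 cos 321° = 22.23
Net displacement: -33.68 east, 12.04 north. Direction back to start is (33.68, -12.04): bearing = atan2(33.68, -12.04) mod 360° = 109.67° ≈ 110°.

110°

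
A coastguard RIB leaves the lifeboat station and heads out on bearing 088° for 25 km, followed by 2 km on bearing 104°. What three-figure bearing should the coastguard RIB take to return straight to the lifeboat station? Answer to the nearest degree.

269°

Leg 1 (088°, 25 km): east 25 sin 88° = 24.98, north 25 cos 88° = 0.87
Leg 2 (104°, 2 km): east 2 sin 104° = 1.94, north 2 cos 104° = -0.48
Net displacement: 26.93 east, 0.39 north. Direction back to start is (-26.93, -0.39): bearing = atan2(-26.93, -0.39) mod 360° = 269.17° ≈ 269°.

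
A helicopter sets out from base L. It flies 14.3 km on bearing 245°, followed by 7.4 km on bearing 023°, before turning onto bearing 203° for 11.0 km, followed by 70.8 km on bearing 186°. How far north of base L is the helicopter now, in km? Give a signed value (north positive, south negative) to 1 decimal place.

Leg 1 (245°, 14.3 km): east 14.3 sin 245° = -12.96, north 14.3 cos 245° = -6.04
Leg 2 (023°, 7.4 km): east 7.4 sin 23° = 2.89, north 7.4 cos 23° = 6.81
Leg 3 (203°, 11.0 km): east 11.0 sin 203° = -4.30, north 11.0 cos 203° = -10.13
Leg 4 (186°, 70.8 km): east 70.8 sin 186° = -7.40, north 70.8 cos 186° = -70.41
Net north component: -79.77 km.

-79.8 km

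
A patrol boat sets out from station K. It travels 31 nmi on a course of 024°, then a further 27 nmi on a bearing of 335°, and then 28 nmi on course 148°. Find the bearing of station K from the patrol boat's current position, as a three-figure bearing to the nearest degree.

Leg 1 (024°, 31 nmi): east 31 sin 24° = 12.61, north 31 cos 24° = 28.32
Leg 2 (335°, 27 nmi): east 27 sin 335° = -11.41, north 27 cos 335° = 24.47
Leg 3 (148°, 28 nmi): east 28 sin 148° = 14.84, north 28 cos 148° = -23.75
Net displacement: 16.04 east, 29.04 north. Direction back to start is (-16.04, -29.04): bearing = atan2(-16.04, -29.04) mod 360° = 208.90° ≈ 209°.

209°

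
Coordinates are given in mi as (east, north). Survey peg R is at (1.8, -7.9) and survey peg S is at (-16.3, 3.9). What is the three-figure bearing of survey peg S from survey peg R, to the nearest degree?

303°

Δeast = -16.3 − 1.8 = -18.10; Δnorth = 3.9 − -7.9 = 11.80.
Bearing = atan2(Δeast, Δnorth) mod 360° = 303.10° ≈ 303°.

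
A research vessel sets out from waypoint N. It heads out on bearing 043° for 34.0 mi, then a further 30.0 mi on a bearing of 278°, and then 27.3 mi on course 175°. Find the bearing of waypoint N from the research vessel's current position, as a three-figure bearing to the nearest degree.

Leg 1 (043°, 34.0 mi): east 34.0 sin 43° = 23.19, north 34.0 cos 43° = 24.87
Leg 2 (278°, 30.0 mi): east 30.0 sin 278° = -29.71, north 30.0 cos 278° = 4.18
Leg 3 (175°, 27.3 mi): east 27.3 sin 175° = 2.38, north 27.3 cos 175° = -27.20
Net displacement: -4.14 east, 1.85 north. Direction back to start is (4.14, -1.85): bearing = atan2(4.14, -1.85) mod 360° = 114.02° ≈ 114°.

114°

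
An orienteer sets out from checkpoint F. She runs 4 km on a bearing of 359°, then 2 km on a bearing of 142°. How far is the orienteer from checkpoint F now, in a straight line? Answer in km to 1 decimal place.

2.7 km

Leg 1 (359°, 4 km): east 4 sin 359° = -0.07, north 4 cos 359° = 4.00
Leg 2 (142°, 2 km): east 2 sin 142° = 1.23, north 2 cos 142° = -1.58
Net: 1.16 east, 2.42 north. Distance = √((1.16)² + (2.42)²) = 2.687 km.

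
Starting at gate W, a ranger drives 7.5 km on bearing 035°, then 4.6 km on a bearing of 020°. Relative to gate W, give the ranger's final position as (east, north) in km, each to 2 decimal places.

(5.88, 10.47)

Leg 1 (035°, 7.5 km): east 7.5 sin 35° = 4.30, north 7.5 cos 35° = 6.14
Leg 2 (020°, 4.6 km): east 4.6 sin 20° = 1.57, north 4.6 cos 20° = 4.32
Summing: 5.88 km east, 10.47 km north → (5.88, 10.47).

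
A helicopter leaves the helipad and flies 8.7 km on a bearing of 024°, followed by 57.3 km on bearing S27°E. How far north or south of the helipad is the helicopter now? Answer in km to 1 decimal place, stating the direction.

43.1 km south

Leg 1 (024°, 8.7 km): east 8.7 sin 24° = 3.54, north 8.7 cos 24° = 7.95
Leg 2 (S27°E, 57.3 km): east 57.3 sin 153° = 26.01, north 57.3 cos 153° = -51.05
Net north component: -43.11 km.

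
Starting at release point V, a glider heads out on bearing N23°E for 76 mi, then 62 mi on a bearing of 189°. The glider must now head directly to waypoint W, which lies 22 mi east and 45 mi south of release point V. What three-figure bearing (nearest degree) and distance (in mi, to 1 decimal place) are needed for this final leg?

Leg 1 (N23°E, 76 mi): east 76 sin 23° = 29.70, north 76 cos 23° = 69.96
Leg 2 (189°, 62 mi): east 62 sin 189° = -9.70, north 62 cos 189° = -61.24
Current position: (20.00, 8.72). Target: (22, -45). Remaining: Δeast = 2.00, Δnorth = -53.72.
Bearing = atan2(2.00, -53.72) mod 360° = 177.86°; distance = √((2.00)² + (-53.72)²) = 53.759 mi.

178°, 53.8 mi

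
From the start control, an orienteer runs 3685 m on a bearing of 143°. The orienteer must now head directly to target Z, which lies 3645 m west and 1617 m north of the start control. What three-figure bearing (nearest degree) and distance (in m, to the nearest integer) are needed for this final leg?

308°, 7427 m

Leg 1 (143°, 3685 m): east 3685 sin 143° = 2217.69, north 3685 cos 143° = -2942.97
Current position: (2217.69, -2942.97). Target: (-3645, 1617). Remaining: Δeast = -5862.69, Δnorth = 4559.97.
Bearing = atan2(-5862.69, 4559.97) mod 360° = 307.88°; distance = √((-5862.69)² + (4559.97)²) = 7427.278 m.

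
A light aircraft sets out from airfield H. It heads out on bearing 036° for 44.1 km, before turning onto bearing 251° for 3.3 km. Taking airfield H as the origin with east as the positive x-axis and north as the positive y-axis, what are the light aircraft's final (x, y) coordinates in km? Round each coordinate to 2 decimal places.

(22.80, 34.60)

Leg 1 (036°, 44.1 km): east 44.1 sin 36° = 25.92, north 44.1 cos 36° = 35.68
Leg 2 (251°, 3.3 km): east 3.3 sin 251° = -3.12, north 3.3 cos 251° = -1.07
Summing: 22.80 km east, 34.60 km north → (22.80, 34.60).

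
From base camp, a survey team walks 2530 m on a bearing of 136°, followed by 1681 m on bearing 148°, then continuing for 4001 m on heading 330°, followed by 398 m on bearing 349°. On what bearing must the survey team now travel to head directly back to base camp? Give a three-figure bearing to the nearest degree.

Leg 1 (136°, 2530 m): east 2530 sin 136° = 1757.49, north 2530 cos 136° = -1819.93
Leg 2 (148°, 1681 m): east 1681 sin 148° = 890.79, north 1681 cos 148° = -1425.57
Leg 3 (330°, 4001 m): east 4001 sin 330° = -2000.50, north 4001 cos 330° = 3464.97
Leg 4 (349°, 398 m): east 398 sin 349° = -75.94, north 398 cos 349° = 390.69
Net displacement: 571.84 east, 610.16 north. Direction back to start is (-571.84, -610.16): bearing = atan2(-571.84, -610.16) mod 360° = 223.14° ≈ 223°.

223°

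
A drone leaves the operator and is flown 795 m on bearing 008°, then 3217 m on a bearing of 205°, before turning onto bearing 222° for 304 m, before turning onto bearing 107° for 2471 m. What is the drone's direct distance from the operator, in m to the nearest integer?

Leg 1 (008°, 795 m): east 795 sin 8° = 110.64, north 795 cos 8° = 787.26
Leg 2 (205°, 3217 m): east 3217 sin 205° = -1359.56, north 3217 cos 205° = -2915.59
Leg 3 (222°, 304 m): east 304 sin 222° = -203.42, north 304 cos 222° = -225.92
Leg 4 (107°, 2471 m): east 2471 sin 107° = 2363.03, north 2471 cos 107° = -722.45
Net: 910.69 east, -3076.70 north. Distance = √((910.69)² + (-3076.70)²) = 3208.647 m.

3209 m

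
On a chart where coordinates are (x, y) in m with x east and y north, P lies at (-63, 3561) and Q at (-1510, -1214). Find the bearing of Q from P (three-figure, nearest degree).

197°

Δeast = -1510 − -63 = -1447.00; Δnorth = -1214 − 3561 = -4775.00.
Bearing = atan2(Δeast, Δnorth) mod 360° = 196.86° ≈ 197°.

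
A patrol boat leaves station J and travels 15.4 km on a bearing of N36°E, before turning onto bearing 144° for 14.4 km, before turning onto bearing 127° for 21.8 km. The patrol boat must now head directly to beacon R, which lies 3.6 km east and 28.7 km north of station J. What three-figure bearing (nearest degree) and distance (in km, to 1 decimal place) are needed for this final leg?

Leg 1 (N36°E, 15.4 km): east 15.4 sin 36° = 9.05, north 15.4 cos 36° = 12.46
Leg 2 (144°, 14.4 km): east 14.4 sin 144° = 8.46, north 14.4 cos 144° = -11.65
Leg 3 (127°, 21.8 km): east 21.8 sin 127° = 17.41, north 21.8 cos 127° = -13.12
Current position: (34.93, -12.31). Target: (3.6, 28.7). Remaining: Δeast = -31.33, Δnorth = 41.01.
Bearing = atan2(-31.33, 41.01) mod 360° = 322.63°; distance = √((-31.33)² + (41.01)²) = 51.606 km.

323°, 51.6 km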